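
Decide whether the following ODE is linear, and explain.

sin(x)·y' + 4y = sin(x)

Linear (y and its derivatives appear to the first power only, no products of y terms)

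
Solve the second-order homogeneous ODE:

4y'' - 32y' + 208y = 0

Characteristic equation: 4r² - 32r + 208 = 0
Divide by 4: r² - 8r + 52 = 0
Roots: r = 4 ± 6i (complex conjugates)
General solution: y = e^(4x)(C₁cos(6x) + C₂sin(6x))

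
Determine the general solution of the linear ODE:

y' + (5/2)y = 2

Using integrating factor method:

General solution: y = 4/5 + Ce^(-5x/2)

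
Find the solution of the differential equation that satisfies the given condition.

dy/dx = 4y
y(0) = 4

General solution: y = Ce^(4x)
Applying IC y(0) = 4:
Particular solution: y = 4e^(4x)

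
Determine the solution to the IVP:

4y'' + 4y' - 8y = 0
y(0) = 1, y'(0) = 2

General solution: y = C₁e^x + C₂e^(-2x)
Applying ICs: C₁ = 4/3, C₂ = -1/3
Particular solution: y = (4/3)e^x - (1/3)e^(-2x)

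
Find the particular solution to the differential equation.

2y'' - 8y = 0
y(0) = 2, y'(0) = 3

General solution: y = C₁e^(2x) + C₂e^(-2x)
Applying ICs: C₁ = 7/4, C₂ = 1/4
Particular solution: y = (7/4)e^(2x) + (1/4)e^(-2x)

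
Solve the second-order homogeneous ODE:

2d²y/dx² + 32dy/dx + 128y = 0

Characteristic equation: 2r² + 32r + 128 = 0
Divide by 2: r² + 16r + 64 = 0
Factored: (r + 8)² = 0
Repeated root: r = -8
General solution: y = (C₁ + C₂x)e^(-8x)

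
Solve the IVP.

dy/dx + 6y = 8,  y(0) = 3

General solution: y = 4/3 + Ce^(-6x)
Applying y(0) = 3: C = 3 - 4/3 = 5/3
Particular solution: y = 4/3 + (5/3)e^(-6x)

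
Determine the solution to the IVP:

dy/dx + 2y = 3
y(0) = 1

General solution: y = 3/2 + Ce^(-2x)
Applying y(0) = 1: C = 1 - 3/2 = -1/2
Particular solution: y = 3/2 - (1/2)e^(-2x)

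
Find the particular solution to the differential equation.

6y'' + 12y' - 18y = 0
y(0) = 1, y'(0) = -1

General solution: y = C₁e^x + C₂e^(-3x)
Applying ICs: C₁ = 1/2, C₂ = 1/2
Particular solution: y = (1/2)e^x + (1/2)e^(-3x)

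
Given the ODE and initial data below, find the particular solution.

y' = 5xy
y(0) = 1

General solution: y = Ce^(5x²/2)
Applying IC y(0) = 1:
Particular solution: y = e^(5x²/2)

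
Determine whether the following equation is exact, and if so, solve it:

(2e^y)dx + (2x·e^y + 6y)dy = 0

Verify exactness: ∂M/∂y = ∂N/∂x ✓
Find F(x,y) such that ∂F/∂x = M, ∂F/∂y = N
Solution: 2x·e^y + 3y² = C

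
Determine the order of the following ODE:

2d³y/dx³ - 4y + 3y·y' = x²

The order is 3 (highest derivative is of order 3).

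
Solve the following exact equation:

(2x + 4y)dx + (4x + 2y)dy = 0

Verify exactness: ∂M/∂y = ∂N/∂x ✓
Find F(x,y) such that ∂F/∂x = M, ∂F/∂y = N
Solution: x² + 4xy + y² = C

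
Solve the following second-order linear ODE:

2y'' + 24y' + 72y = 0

Characteristic equation: 2r² + 24r + 72 = 0
Divide by 2: r² + 12r + 36 = 0
Factored: (r + 6)² = 0
Repeated root: r = -6
General solution: y = (C₁ + C₂x)e^(-6x)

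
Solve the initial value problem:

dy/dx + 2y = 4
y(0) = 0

General solution: y = 2 + Ce^(-2x)
Applying y(0) = 0: C = 0 - 2 = -2
Particular solution: y = 2 - 2e^(-2x)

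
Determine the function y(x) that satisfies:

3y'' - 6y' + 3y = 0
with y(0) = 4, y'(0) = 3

General solution: y = (C₁ + C₂x)e^x
Repeated root r = 1
Applying ICs: C₁ = 4, C₂ = -1
Particular solution: y = (4 - x)e^x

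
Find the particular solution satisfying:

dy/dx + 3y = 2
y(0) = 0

General solution: y = 2/3 + Ce^(-3x)
Applying y(0) = 0: C = 0 - 2/3 = -2/3
Particular solution: y = 2/3 - (2/3)e^(-3x)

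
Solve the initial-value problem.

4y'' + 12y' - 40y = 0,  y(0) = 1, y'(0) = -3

General solution: y = C₁e^(2x) + C₂e^(-5x)
Applying ICs: C₁ = 2/7, C₂ = 5/7
Particular solution: y = (2/7)e^(2x) + (5/7)e^(-5x)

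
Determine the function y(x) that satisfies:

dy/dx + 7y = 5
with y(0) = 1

General solution: y = 5/7 + Ce^(-7x)
Applying y(0) = 1: C = 1 - 5/7 = 2/7
Particular solution: y = 5/7 + (2/7)e^(-7x)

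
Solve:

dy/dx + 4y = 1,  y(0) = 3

General solution: y = 1/4 + Ce^(-4x)
Applying y(0) = 3: C = 3 - 1/4 = 11/4
Particular solution: y = 1/4 + (11/4)e^(-4x)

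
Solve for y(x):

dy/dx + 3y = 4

Using integrating factor method:

General solution: y = 4/3 + Ce^(-3x)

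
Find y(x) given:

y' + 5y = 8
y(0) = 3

General solution: y = 8/5 + Ce^(-5x)
Applying y(0) = 3: C = 3 - 8/5 = 7/5
Particular solution: y = 8/5 + (7/5)e^(-5x)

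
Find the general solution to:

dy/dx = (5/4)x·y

Separating variables and integrating:
ln|y| = 5x^2/8 + C

General solution: y = Ce^(5x^2/8)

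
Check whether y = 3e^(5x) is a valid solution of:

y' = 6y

Verification:
y = 3e^(5x)
y' = 15e^(5x)
But 6y = 18e^(5x)
y' ≠ 6y — the derivative does not match

No, it is not a solution.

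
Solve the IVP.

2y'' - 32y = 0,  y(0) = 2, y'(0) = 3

General solution: y = C₁e^(4x) + C₂e^(-4x)
Applying ICs: C₁ = 11/8, C₂ = 5/8
Particular solution: y = (11/8)e^(4x) + (5/8)e^(-4x)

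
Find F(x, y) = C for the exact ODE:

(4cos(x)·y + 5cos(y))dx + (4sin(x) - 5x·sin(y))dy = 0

Verify exactness: ∂M/∂y = ∂N/∂x ✓
Find F(x,y) such that ∂F/∂x = M, ∂F/∂y = N
Solution: 4sin(x)·y + 5x·cos(y) = C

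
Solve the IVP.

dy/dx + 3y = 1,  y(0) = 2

General solution: y = 1/3 + Ce^(-3x)
Applying y(0) = 2: C = 2 - 1/3 = 5/3
Particular solution: y = 1/3 + (5/3)e^(-3x)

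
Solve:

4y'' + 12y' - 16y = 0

Characteristic equation: 4r² + 12r - 16 = 0
Divide by 4: r² + 3r - 4 = 0
Roots: r = 1, -4 (distinct real)
General solution: y = C₁e^x + C₂e^(-4x)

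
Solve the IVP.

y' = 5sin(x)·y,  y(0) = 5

General solution: y = Ce^(-5cos(x))
Applying IC y(0) = 5:
Particular solution: y = 5e^(5(1-cos(x)))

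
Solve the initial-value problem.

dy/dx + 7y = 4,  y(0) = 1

General solution: y = 4/7 + Ce^(-7x)
Applying y(0) = 1: C = 1 - 4/7 = 3/7
Particular solution: y = 4/7 + (3/7)e^(-7x)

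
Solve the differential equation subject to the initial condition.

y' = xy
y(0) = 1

General solution: y = Ce^(x²/2)
Applying IC y(0) = 1:
Particular solution: y = e^(x²/2)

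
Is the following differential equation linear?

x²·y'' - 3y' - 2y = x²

Yes. Linear (y and its derivatives appear to the first power only, no products of y terms)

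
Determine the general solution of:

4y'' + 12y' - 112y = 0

Characteristic equation: 4r² + 12r - 112 = 0
Divide by 4: r² + 3r - 28 = 0
Roots: r = 4, -7 (distinct real)
General solution: y = C₁e^(4x) + C₂e^(-7x)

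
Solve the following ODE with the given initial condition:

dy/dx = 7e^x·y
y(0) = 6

General solution: y = Ce^(7e^x)
Applying IC y(0) = 6:
Particular solution: y = 6e^(7(e^x - 1))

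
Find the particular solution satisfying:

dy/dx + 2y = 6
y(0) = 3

General solution: y = 3 + Ce^(-2x)
Applying y(0) = 3: C = 3 - 3 = 0
Particular solution: y = 3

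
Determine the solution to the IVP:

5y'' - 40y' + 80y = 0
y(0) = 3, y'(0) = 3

General solution: y = (C₁ + C₂x)e^(4x)
Repeated root r = 4
Applying ICs: C₁ = 3, C₂ = -9
Particular solution: y = (3 - 9x)e^(4x)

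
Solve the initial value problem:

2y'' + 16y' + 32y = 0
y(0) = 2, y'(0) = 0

General solution: y = (C₁ + C₂x)e^(-4x)
Repeated root r = -4
Applying ICs: C₁ = 2, C₂ = 8
Particular solution: y = (2 + 8x)e^(-4x)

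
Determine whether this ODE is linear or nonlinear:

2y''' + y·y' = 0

Nonlinear (product y·y')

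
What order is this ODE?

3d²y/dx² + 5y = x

The order is 2 (highest derivative is of order 2).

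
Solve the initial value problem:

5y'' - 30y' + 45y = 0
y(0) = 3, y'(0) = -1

General solution: y = (C₁ + C₂x)e^(3x)
Repeated root r = 3
Applying ICs: C₁ = 3, C₂ = -10
Particular solution: y = (3 - 10x)e^(3x)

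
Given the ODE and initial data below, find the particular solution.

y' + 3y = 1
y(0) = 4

General solution: y = 1/3 + Ce^(-3x)
Applying y(0) = 4: C = 4 - 1/3 = 11/3
Particular solution: y = 1/3 + (11/3)e^(-3x)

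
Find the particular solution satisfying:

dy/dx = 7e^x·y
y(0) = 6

General solution: y = Ce^(7e^x)
Applying IC y(0) = 6:
Particular solution: y = 6e^(7(e^x - 1))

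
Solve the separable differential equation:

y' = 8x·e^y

Separating variables and integrating:
-e^(-y) = 4x² + C

General solution: y = -ln(C - 4x²)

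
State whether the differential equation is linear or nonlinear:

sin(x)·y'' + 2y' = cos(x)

Linear (y and its derivatives appear to the first power only, no products of y terms)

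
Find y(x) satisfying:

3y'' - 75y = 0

Characteristic equation: 3r² - 75 = 0
Divide by 3: r² - 25 = 0
Roots: r = 5, -5 (distinct real)
General solution: y = C₁e^(5x) + C₂e^(-5x)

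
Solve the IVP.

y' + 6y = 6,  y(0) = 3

General solution: y = 1 + Ce^(-6x)
Applying y(0) = 3: C = 3 - 1 = 2
Particular solution: y = 1 + 2e^(-6x)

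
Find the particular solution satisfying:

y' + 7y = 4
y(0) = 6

General solution: y = 4/7 + Ce^(-7x)
Applying y(0) = 6: C = 6 - 4/7 = 38/7
Particular solution: y = 4/7 + (38/7)e^(-7x)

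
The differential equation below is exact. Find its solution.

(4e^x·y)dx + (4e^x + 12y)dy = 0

Verify exactness: ∂M/∂y = ∂N/∂x ✓
Find F(x,y) such that ∂F/∂x = M, ∂F/∂y = N
Solution: 4e^x·y + 6y² = C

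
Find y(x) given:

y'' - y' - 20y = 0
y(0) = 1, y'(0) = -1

General solution: y = C₁e^(5x) + C₂e^(-4x)
Applying ICs: C₁ = 1/3, C₂ = 2/3
Particular solution: y = (1/3)e^(5x) + (2/3)e^(-4x)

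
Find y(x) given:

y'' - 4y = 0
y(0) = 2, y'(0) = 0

General solution: y = C₁e^(2x) + C₂e^(-2x)
Applying ICs: C₁ = 1, C₂ = 1
Particular solution: y = e^(2x) + e^(-2x)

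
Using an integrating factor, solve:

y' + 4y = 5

Using integrating factor method:

General solution: y = 5/4 + Ce^(-4x)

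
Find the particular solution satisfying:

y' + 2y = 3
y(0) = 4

General solution: y = 3/2 + Ce^(-2x)
Applying y(0) = 4: C = 4 - 3/2 = 5/2
Particular solution: y = 3/2 + (5/2)e^(-2x)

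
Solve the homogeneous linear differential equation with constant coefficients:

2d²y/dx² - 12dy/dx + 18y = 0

Characteristic equation: 2r² - 12r + 18 = 0
Divide by 2: r² - 6r + 9 = 0
Factored: (r - 3)² = 0
Repeated root: r = 3
General solution: y = (C₁ + C₂x)e^(3x)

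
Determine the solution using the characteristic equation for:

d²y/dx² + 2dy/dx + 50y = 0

Characteristic equation: r² + 2r + 50 = 0
Roots: r = -1 ± 7i (complex conjugates)
General solution: y = e^(-x)(C₁cos(7x) + C₂sin(7x))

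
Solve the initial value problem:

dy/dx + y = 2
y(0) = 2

General solution: y = 2 + Ce^(-x)
Applying y(0) = 2: C = 2 - 2 = 0
Particular solution: y = 2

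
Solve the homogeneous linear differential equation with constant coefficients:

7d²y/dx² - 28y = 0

Characteristic equation: 7r² - 28 = 0
Divide by 7: r² - 4 = 0
Roots: r = 2, -2 (distinct real)
General solution: y = C₁e^(2x) + C₂e^(-2x)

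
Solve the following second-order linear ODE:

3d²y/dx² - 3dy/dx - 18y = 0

Characteristic equation: 3r² - 3r - 18 = 0
Divide by 3: r² - r - 6 = 0
Roots: r = 3, -2 (distinct real)
General solution: y = C₁e^(3x) + C₂e^(-2x)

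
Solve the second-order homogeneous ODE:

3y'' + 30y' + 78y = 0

Characteristic equation: 3r² + 30r + 78 = 0
Divide by 3: r² + 10r + 26 = 0
Roots: r = -5 ± i (complex conjugates)
General solution: y = e^(-5x)(C₁cos(x) + C₂sin(x))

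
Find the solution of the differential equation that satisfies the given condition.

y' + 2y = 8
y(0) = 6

General solution: y = 4 + Ce^(-2x)
Applying y(0) = 6: C = 6 - 4 = 2
Particular solution: y = 4 + 2e^(-2x)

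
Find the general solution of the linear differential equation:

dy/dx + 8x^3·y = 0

Using integrating factor method:

General solution: y = Ce^(-2x^4)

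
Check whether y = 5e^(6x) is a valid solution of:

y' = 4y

Verification:
y = 5e^(6x)
y' = 30e^(6x)
But 4y = 20e^(6x)
y' ≠ 4y — the derivative does not match

No, it is not a solution.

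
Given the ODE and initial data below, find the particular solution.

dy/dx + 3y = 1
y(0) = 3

General solution: y = 1/3 + Ce^(-3x)
Applying y(0) = 3: C = 3 - 1/3 = 8/3
Particular solution: y = 1/3 + (8/3)e^(-3x)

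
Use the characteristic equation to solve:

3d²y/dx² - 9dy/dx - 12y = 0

Characteristic equation: 3r² - 9r - 12 = 0
Divide by 3: r² - 3r - 4 = 0
Roots: r = 4, -1 (distinct real)
General solution: y = C₁e^(4x) + C₂e^(-x)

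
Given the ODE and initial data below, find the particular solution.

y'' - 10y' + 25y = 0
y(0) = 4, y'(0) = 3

General solution: y = (C₁ + C₂x)e^(5x)
Repeated root r = 5
Applying ICs: C₁ = 4, C₂ = -17
Particular solution: y = (4 - 17x)e^(5x)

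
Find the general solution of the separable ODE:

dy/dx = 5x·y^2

Separating variables and integrating:
-1/y = 5x^2/2 + C

General solution: y^-1 = (-5/2)x^2 + C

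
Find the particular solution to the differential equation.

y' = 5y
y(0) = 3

General solution: y = Ce^(5x)
Applying IC y(0) = 3:
Particular solution: y = 3e^(5x)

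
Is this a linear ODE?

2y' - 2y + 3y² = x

No. Nonlinear (y² term)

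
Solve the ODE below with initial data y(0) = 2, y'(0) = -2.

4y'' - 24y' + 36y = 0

General solution: y = (C₁ + C₂x)e^(3x)
Repeated root r = 3
Applying ICs: C₁ = 2, C₂ = -8
Particular solution: y = (2 - 8x)e^(3x)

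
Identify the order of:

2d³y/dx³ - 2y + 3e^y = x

The order is 3 (highest derivative is of order 3).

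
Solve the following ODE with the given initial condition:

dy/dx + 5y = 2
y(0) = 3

General solution: y = 2/5 + Ce^(-5x)
Applying y(0) = 3: C = 3 - 2/5 = 13/5
Particular solution: y = 2/5 + (13/5)e^(-5x)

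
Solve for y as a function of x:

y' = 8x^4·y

Separating variables and integrating:
ln|y| = 8x^5/5 + C

General solution: y = Ce^(8x^5/5)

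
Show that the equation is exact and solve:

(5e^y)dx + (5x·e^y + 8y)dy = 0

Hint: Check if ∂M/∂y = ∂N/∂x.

Verify exactness: ∂M/∂y = ∂N/∂x ✓
Find F(x,y) such that ∂F/∂x = M, ∂F/∂y = N
Solution: 5x·e^y + 4y² = C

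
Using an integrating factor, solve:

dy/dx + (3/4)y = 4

Using integrating factor method:

General solution: y = 16/3 + Ce^(-3x/4)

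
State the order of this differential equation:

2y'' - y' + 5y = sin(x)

The order is 2 (highest derivative is of order 2).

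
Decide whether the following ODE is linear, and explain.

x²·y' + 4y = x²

Linear (y and its derivatives appear to the first power only, no products of y terms)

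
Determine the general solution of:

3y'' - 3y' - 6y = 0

Characteristic equation: 3r² - 3r - 6 = 0
Divide by 3: r² - r - 2 = 0
Roots: r = 2, -1 (distinct real)
General solution: y = C₁e^(2x) + C₂e^(-x)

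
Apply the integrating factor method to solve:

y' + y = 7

Using integrating factor method:

General solution: y = 7 + Ce^(-x)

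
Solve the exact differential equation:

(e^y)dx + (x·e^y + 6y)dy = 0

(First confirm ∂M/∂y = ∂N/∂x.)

Verify exactness: ∂M/∂y = ∂N/∂x ✓
Find F(x,y) such that ∂F/∂x = M, ∂F/∂y = N
Solution: x·e^y + 3y² = C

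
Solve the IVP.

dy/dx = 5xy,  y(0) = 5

General solution: y = Ce^(5x²/2)
Applying IC y(0) = 5:
Particular solution: y = 5e^(5x²/2)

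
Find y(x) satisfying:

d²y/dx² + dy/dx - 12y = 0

Characteristic equation: r² + r - 12 = 0
Roots: r = 3, -4 (distinct real)
General solution: y = C₁e^(3x) + C₂e^(-4x)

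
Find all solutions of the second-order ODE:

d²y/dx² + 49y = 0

Characteristic equation: r² + 49 = 0
Roots: r = ±7i (complex conjugates)
General solution: y = C₁cos(7x) + C₂sin(7x)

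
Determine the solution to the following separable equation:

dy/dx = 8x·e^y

Separating variables and integrating:
-e^(-y) = 4x² + C

General solution: y = -ln(C - 4x²)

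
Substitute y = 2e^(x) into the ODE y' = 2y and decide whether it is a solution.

Verification:
y = 2e^(x)
y' = 2e^(x)
But 2y = 4e^(x)
y' ≠ 2y — the derivative does not match

No, it is not a solution.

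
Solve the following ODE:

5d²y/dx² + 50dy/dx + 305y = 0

Characteristic equation: 5r² + 50r + 305 = 0
Divide by 5: r² + 10r + 61 = 0
Roots: r = -5 ± 6i (complex conjugates)
General solution: y = e^(-5x)(C₁cos(6x) + C₂sin(6x))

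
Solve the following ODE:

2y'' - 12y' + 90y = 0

Characteristic equation: 2r² - 12r + 90 = 0
Divide by 2: r² - 6r + 45 = 0
Roots: r = 3 ± 6i (complex conjugates)
General solution: y = e^(3x)(C₁cos(6x) + C₂sin(6x))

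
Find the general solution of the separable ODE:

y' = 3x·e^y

Separating variables and integrating:
-e^(-y) = 3x²/2 + C

General solution: y = -ln(C - 3x²/2)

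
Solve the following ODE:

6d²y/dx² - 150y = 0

Characteristic equation: 6r² - 150 = 0
Divide by 6: r² - 25 = 0
Roots: r = 5, -5 (distinct real)
General solution: y = C₁e^(5x) + C₂e^(-5x)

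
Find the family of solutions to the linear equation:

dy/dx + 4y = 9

Using integrating factor method:

General solution: y = 9/4 + Ce^(-4x)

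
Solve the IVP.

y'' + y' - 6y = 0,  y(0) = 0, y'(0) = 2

General solution: y = C₁e^(2x) + C₂e^(-3x)
Applying ICs: C₁ = 2/5, C₂ = -2/5
Particular solution: y = (2/5)e^(2x) - (2/5)e^(-3x)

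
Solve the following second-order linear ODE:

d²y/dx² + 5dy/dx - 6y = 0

Characteristic equation: r² + 5r - 6 = 0
Roots: r = 1, -6 (distinct real)
General solution: y = C₁e^x + C₂e^(-6x)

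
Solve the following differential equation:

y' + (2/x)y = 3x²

Using integrating factor method:

General solution: y = (3/5)x^3 + Cx^(-2)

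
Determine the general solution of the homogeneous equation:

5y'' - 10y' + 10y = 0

Characteristic equation: 5r² - 10r + 10 = 0
Divide by 5: r² - 2r + 2 = 0
Roots: r = 1 ± i (complex conjugates)
General solution: y = e^x(C₁cos(x) + C₂sin(x))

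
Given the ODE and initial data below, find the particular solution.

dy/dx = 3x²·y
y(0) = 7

General solution: y = Ce^(x³)
Applying IC y(0) = 7:
Particular solution: y = 7e^(x³)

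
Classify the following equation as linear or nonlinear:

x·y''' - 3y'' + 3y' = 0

Linear (y and its derivatives appear to the first power only, no products of y terms)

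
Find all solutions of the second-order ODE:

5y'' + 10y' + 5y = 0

Characteristic equation: 5r² + 10r + 5 = 0
Divide by 5: r² + 2r + 1 = 0
Factored: (r + 1)² = 0
Repeated root: r = -1
General solution: y = (C₁ + C₂x)e^(-x)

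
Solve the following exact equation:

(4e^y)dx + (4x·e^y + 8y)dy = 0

Verify exactness: ∂M/∂y = ∂N/∂x ✓
Find F(x,y) such that ∂F/∂x = M, ∂F/∂y = N
Solution: 4x·e^y + 4y² = C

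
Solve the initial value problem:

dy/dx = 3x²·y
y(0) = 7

General solution: y = Ce^(x³)
Applying IC y(0) = 7:
Particular solution: y = 7e^(x³)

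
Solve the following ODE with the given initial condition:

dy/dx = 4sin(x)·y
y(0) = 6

General solution: y = Ce^(-4cos(x))
Applying IC y(0) = 6:
Particular solution: y = 6e^(4(1-cos(x)))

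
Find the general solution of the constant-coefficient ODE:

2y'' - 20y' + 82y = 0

Characteristic equation: 2r² - 20r + 82 = 0
Divide by 2: r² - 10r + 41 = 0
Roots: r = 5 ± 4i (complex conjugates)
General solution: y = e^(5x)(C₁cos(4x) + C₂sin(4x))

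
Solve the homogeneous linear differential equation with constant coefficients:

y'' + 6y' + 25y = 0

Characteristic equation: r² + 6r + 25 = 0
Roots: r = -3 ± 4i (complex conjugates)
General solution: y = e^(-3x)(C₁cos(4x) + C₂sin(4x))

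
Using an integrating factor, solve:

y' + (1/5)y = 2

Using integrating factor method:

General solution: y = 10 + Ce^(-x/5)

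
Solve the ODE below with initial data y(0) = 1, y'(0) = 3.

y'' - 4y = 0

General solution: y = C₁e^(2x) + C₂e^(-2x)
Applying ICs: C₁ = 5/4, C₂ = -1/4
Particular solution: y = (5/4)e^(2x) - (1/4)e^(-2x)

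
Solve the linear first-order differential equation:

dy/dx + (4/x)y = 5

Using integrating factor method:

General solution: y = x + Cx^(-4)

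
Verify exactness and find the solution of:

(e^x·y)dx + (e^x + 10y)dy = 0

Verify exactness: ∂M/∂y = ∂N/∂x ✓
Find F(x,y) such that ∂F/∂x = M, ∂F/∂y = N
Solution: e^x·y + 5y² = C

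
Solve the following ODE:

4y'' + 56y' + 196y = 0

Characteristic equation: 4r² + 56r + 196 = 0
Divide by 4: r² + 14r + 49 = 0
Factored: (r + 7)² = 0
Repeated root: r = -7
General solution: y = (C₁ + C₂x)e^(-7x)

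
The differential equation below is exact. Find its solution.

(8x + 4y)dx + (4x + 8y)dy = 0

Verify exactness: ∂M/∂y = ∂N/∂x ✓
Find F(x,y) such that ∂F/∂x = M, ∂F/∂y = N
Solution: 4x² + 4xy + 4y² = C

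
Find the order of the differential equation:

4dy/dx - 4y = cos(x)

The order is 1 (highest derivative is of order 1).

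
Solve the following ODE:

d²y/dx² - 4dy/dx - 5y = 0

Characteristic equation: r² - 4r - 5 = 0
Roots: r = 5, -1 (distinct real)
General solution: y = C₁e^(5x) + C₂e^(-x)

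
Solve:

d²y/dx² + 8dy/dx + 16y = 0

Characteristic equation: r² + 8r + 16 = 0
Factored: (r + 4)² = 0
Repeated root: r = -4
General solution: y = (C₁ + C₂x)e^(-4x)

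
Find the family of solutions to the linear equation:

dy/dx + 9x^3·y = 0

Using integrating factor method:

General solution: y = Ce^(-9x^4/4)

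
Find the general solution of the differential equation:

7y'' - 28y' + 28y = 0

Characteristic equation: 7r² - 28r + 28 = 0
Divide by 7: r² - 4r + 4 = 0
Factored: (r - 2)² = 0
Repeated root: r = 2
General solution: y = (C₁ + C₂x)e^(2x)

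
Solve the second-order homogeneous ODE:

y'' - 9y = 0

Characteristic equation: r² - 9 = 0
Roots: r = 3, -3 (distinct real)
General solution: y = C₁e^(3x) + C₂e^(-3x)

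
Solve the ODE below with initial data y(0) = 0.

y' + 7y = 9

General solution: y = 9/7 + Ce^(-7x)
Applying y(0) = 0: C = 0 - 9/7 = -9/7
Particular solution: y = 9/7 - (9/7)e^(-7x)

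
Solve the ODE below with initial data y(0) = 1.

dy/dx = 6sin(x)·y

General solution: y = Ce^(-6cos(x))
Applying IC y(0) = 1:
Particular solution: y = e^(6(1-cos(x)))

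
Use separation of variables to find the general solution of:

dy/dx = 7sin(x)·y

Separating variables and integrating:
ln|y| = -7cos(x) + C

General solution: y = Ce^(-7cos(x))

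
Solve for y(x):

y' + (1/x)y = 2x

Using integrating factor method:

General solution: y = (2/3)x^2 + C/x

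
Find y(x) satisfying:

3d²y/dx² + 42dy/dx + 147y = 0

Characteristic equation: 3r² + 42r + 147 = 0
Divide by 3: r² + 14r + 49 = 0
Factored: (r + 7)² = 0
Repeated root: r = -7
General solution: y = (C₁ + C₂x)e^(-7x)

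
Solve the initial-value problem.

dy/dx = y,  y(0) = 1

General solution: y = Ce^x
Applying IC y(0) = 1:
Particular solution: y = e^x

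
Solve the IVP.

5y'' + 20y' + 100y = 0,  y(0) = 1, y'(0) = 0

General solution: y = e^(-2x)(C₁cos(4x) + C₂sin(4x))
Complex roots r = -2 ± 4i
Applying ICs: C₁ = 1, C₂ = 1/2
Particular solution: y = e^(-2x)(cos(4x) + (1/2)sin(4x))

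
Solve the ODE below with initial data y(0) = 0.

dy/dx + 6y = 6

General solution: y = 1 + Ce^(-6x)
Applying y(0) = 0: C = 0 - 1 = -1
Particular solution: y = 1 - e^(-6x)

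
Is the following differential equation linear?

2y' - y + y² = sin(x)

No. Nonlinear (y² term)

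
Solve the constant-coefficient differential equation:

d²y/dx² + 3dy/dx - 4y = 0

Characteristic equation: r² + 3r - 4 = 0
Roots: r = 1, -4 (distinct real)
General solution: y = C₁e^x + C₂e^(-4x)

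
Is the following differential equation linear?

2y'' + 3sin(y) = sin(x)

No. Nonlinear (sin(y) is nonlinear in y)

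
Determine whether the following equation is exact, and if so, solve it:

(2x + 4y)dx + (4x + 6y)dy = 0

Verify exactness: ∂M/∂y = ∂N/∂x ✓
Find F(x,y) such that ∂F/∂x = M, ∂F/∂y = N
Solution: x² + 4xy + 3y² = C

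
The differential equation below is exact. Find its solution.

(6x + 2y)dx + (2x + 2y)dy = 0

Verify exactness: ∂M/∂y = ∂N/∂x ✓
Find F(x,y) such that ∂F/∂x = M, ∂F/∂y = N
Solution: 3x² + 2xy + y² = C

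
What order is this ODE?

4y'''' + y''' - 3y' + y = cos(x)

The order is 4 (highest derivative is of order 4).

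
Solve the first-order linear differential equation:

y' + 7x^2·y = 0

Using integrating factor method:

General solution: y = Ce^(-7x^3/3)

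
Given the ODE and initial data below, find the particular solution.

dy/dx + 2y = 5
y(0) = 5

General solution: y = 5/2 + Ce^(-2x)
Applying y(0) = 5: C = 5 - 5/2 = 5/2
Particular solution: y = 5/2 + (5/2)e^(-2x)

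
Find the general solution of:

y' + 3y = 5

Using integrating factor method:

General solution: y = 5/3 + Ce^(-3x)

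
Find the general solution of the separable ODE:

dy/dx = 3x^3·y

Separating variables and integrating:
ln|y| = 3x^4/4 + C

General solution: y = Ce^(3x^4/4)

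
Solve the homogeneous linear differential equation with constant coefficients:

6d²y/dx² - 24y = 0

Characteristic equation: 6r² - 24 = 0
Divide by 6: r² - 4 = 0
Roots: r = 2, -2 (distinct real)
General solution: y = C₁e^(2x) + C₂e^(-2x)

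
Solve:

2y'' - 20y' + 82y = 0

Characteristic equation: 2r² - 20r + 82 = 0
Divide by 2: r² - 10r + 41 = 0
Roots: r = 5 ± 4i (complex conjugates)
General solution: y = e^(5x)(C₁cos(4x) + C₂sin(4x))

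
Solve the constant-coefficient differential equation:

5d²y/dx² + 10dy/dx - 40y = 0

Characteristic equation: 5r² + 10r - 40 = 0
Divide by 5: r² + 2r - 8 = 0
Roots: r = 2, -4 (distinct real)
General solution: y = C₁e^(2x) + C₂e^(-4x)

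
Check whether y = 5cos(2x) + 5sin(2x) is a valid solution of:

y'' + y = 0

Verification:
y'' = -20cos(2x) - 20sin(2x)
y'' + y ≠ 0 (frequency mismatch: got 4 instead of 1)

No, it is not a solution.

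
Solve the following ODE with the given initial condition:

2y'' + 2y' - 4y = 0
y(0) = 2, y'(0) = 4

General solution: y = C₁e^x + C₂e^(-2x)
Applying ICs: C₁ = 8/3, C₂ = -2/3
Particular solution: y = (8/3)e^x - (2/3)e^(-2x)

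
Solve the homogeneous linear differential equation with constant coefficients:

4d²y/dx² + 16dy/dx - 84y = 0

Characteristic equation: 4r² + 16r - 84 = 0
Divide by 4: r² + 4r - 21 = 0
Roots: r = 3, -7 (distinct real)
General solution: y = C₁e^(3x) + C₂e^(-7x)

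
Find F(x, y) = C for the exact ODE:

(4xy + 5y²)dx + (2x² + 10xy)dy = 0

Verify exactness: ∂M/∂y = ∂N/∂x ✓
Find F(x,y) such that ∂F/∂x = M, ∂F/∂y = N
Solution: 2x²y + 5xy² = C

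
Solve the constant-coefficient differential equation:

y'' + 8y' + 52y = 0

Characteristic equation: r² + 8r + 52 = 0
Roots: r = -4 ± 6i (complex conjugates)
General solution: y = e^(-4x)(C₁cos(6x) + C₂sin(6x))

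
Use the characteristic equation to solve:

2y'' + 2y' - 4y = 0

Characteristic equation: 2r² + 2r - 4 = 0
Divide by 2: r² + r - 2 = 0
Roots: r = 1, -2 (distinct real)
General solution: y = C₁e^x + C₂e^(-2x)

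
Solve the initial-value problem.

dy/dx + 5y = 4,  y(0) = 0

General solution: y = 4/5 + Ce^(-5x)
Applying y(0) = 0: C = 0 - 4/5 = -4/5
Particular solution: y = 4/5 - (4/5)e^(-5x)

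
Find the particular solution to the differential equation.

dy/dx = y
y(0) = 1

General solution: y = Ce^x
Applying IC y(0) = 1:
Particular solution: y = e^x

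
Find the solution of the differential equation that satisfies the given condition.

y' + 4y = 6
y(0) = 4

General solution: y = 3/2 + Ce^(-4x)
Applying y(0) = 4: C = 4 - 3/2 = 5/2
Particular solution: y = 3/2 + (5/2)e^(-4x)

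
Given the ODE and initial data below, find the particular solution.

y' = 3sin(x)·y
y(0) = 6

General solution: y = Ce^(-3cos(x))
Applying IC y(0) = 6:
Particular solution: y = 6e^(3(1-cos(x)))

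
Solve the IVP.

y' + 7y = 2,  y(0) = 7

General solution: y = 2/7 + Ce^(-7x)
Applying y(0) = 7: C = 7 - 2/7 = 47/7
Particular solution: y = 2/7 + (47/7)e^(-7x)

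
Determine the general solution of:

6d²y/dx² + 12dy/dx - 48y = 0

Characteristic equation: 6r² + 12r - 48 = 0
Divide by 6: r² + 2r - 8 = 0
Roots: r = 2, -4 (distinct real)
General solution: y = C₁e^(2x) + C₂e^(-4x)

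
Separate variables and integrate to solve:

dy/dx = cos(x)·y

Separating variables and integrating:
ln|y| = sin(x) + C

General solution: y = Ce^(sin(x))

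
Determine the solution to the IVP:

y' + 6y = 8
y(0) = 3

General solution: y = 4/3 + Ce^(-6x)
Applying y(0) = 3: C = 3 - 4/3 = 5/3
Particular solution: y = 4/3 + (5/3)e^(-6x)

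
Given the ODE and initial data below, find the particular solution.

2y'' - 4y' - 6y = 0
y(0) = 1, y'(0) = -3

General solution: y = C₁e^(3x) + C₂e^(-x)
Applying ICs: C₁ = -1/2, C₂ = 3/2
Particular solution: y = -(1/2)e^(3x) + (3/2)e^(-x)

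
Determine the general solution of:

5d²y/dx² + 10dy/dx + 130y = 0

Characteristic equation: 5r² + 10r + 130 = 0
Divide by 5: r² + 2r + 26 = 0
Roots: r = -1 ± 5i (complex conjugates)
General solution: y = e^(-x)(C₁cos(5x) + C₂sin(5x))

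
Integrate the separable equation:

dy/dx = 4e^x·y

Separating variables and integrating:
ln|y| = 4e^x + C

General solution: y = Ce^(4e^x)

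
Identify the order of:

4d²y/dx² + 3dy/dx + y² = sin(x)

The order is 2 (highest derivative is of order 2).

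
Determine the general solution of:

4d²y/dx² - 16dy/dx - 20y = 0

Characteristic equation: 4r² - 16r - 20 = 0
Divide by 4: r² - 4r - 5 = 0
Roots: r = 5, -1 (distinct real)
General solution: y = C₁e^(5x) + C₂e^(-x)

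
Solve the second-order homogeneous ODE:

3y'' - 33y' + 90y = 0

Characteristic equation: 3r² - 33r + 90 = 0
Divide by 3: r² - 11r + 30 = 0
Roots: r = 5, 6 (distinct real)
General solution: y = C₁e^(5x) + C₂e^(6x)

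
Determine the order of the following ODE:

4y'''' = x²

The order is 4 (highest derivative is of order 4).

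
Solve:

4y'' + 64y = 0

Characteristic equation: 4r² + 64 = 0
Divide by 4: r² + 16 = 0
Roots: r = ±4i (complex conjugates)
General solution: y = C₁cos(4x) + C₂sin(4x)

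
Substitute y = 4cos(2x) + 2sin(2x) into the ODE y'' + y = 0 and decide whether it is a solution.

Verification:
y'' = -16cos(2x) - 8sin(2x)
y'' + y ≠ 0 (frequency mismatch: got 4 instead of 1)

No, it is not a solution.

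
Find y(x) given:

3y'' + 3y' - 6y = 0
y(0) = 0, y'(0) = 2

General solution: y = C₁e^x + C₂e^(-2x)
Applying ICs: C₁ = 2/3, C₂ = -2/3
Particular solution: y = (2/3)e^x - (2/3)e^(-2x)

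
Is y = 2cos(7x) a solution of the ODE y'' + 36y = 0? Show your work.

Verification:
y'' = -98cos(7x)
y'' + 36y ≠ 0 (frequency mismatch: got 49 instead of 36)

No, it is not a solution.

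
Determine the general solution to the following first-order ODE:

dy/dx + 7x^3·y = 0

Using integrating factor method:

General solution: y = Ce^(-7x^4/4)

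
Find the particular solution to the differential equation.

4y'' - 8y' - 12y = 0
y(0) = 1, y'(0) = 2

General solution: y = C₁e^(3x) + C₂e^(-x)
Applying ICs: C₁ = 3/4, C₂ = 1/4
Particular solution: y = (3/4)e^(3x) + (1/4)e^(-x)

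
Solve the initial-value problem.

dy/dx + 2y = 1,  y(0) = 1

General solution: y = 1/2 + Ce^(-2x)
Applying y(0) = 1: C = 1 - 1/2 = 1/2
Particular solution: y = 1/2 + (1/2)e^(-2x)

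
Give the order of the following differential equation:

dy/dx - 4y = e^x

The order is 1 (highest derivative is of order 1).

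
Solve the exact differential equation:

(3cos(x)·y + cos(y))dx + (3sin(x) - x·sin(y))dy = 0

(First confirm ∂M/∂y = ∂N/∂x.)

Verify exactness: ∂M/∂y = ∂N/∂x ✓
Find F(x,y) such that ∂F/∂x = M, ∂F/∂y = N
Solution: 3sin(x)·y + x·cos(y) = C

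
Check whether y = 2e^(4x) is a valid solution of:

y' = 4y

Verification:
y = 2e^(4x)
y' = 8e^(4x)
4y = 8e^(4x)
y' = 4y ✓

Yes, it is a solution.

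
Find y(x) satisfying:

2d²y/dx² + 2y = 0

Characteristic equation: 2r² + 2 = 0
Divide by 2: r² + 1 = 0
Roots: r = ±i (complex conjugates)
General solution: y = C₁cos(x) + C₂sin(x)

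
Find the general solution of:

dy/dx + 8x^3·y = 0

Using integrating factor method:

General solution: y = Ce^(-2x^4)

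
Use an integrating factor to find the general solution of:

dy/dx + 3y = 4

Using integrating factor method:

General solution: y = 4/3 + Ce^(-3x)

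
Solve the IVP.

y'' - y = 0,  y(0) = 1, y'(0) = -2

General solution: y = C₁e^x + C₂e^(-x)
Applying ICs: C₁ = -1/2, C₂ = 3/2
Particular solution: y = -(1/2)e^x + (3/2)e^(-x)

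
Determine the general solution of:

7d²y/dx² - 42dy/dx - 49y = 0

Characteristic equation: 7r² - 42r - 49 = 0
Divide by 7: r² - 6r - 7 = 0
Roots: r = 7, -1 (distinct real)
General solution: y = C₁e^(7x) + C₂e^(-x)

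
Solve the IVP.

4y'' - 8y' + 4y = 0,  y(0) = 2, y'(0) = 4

General solution: y = (C₁ + C₂x)e^x
Repeated root r = 1
Applying ICs: C₁ = 2, C₂ = 2
Particular solution: y = (2 + 2x)e^x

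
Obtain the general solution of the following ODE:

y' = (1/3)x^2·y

Separating variables and integrating:
ln|y| = x^3/9 + C

General solution: y = Ce^(x^3/9)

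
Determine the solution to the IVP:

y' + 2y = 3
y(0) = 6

General solution: y = 3/2 + Ce^(-2x)
Applying y(0) = 6: C = 6 - 3/2 = 9/2
Particular solution: y = 3/2 + (9/2)e^(-2x)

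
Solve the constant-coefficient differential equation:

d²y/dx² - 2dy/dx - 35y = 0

Characteristic equation: r² - 2r - 35 = 0
Roots: r = 7, -5 (distinct real)
General solution: y = C₁e^(7x) + C₂e^(-5x)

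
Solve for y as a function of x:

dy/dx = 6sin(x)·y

Separating variables and integrating:
ln|y| = -6cos(x) + C

General solution: y = Ce^(-6cos(x))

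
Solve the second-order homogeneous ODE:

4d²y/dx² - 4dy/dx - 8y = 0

Characteristic equation: 4r² - 4r - 8 = 0
Divide by 4: r² - r - 2 = 0
Roots: r = 2, -1 (distinct real)
General solution: y = C₁e^(2x) + C₂e^(-x)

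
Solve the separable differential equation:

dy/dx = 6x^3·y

Separating variables and integrating:
ln|y| = 3x^4/2 + C

General solution: y = Ce^(3x^4/2)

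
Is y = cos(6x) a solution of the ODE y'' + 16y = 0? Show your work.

Verification:
y'' = -36cos(6x)
y'' + 16y ≠ 0 (frequency mismatch: got 36 instead of 16)

No, it is not a solution.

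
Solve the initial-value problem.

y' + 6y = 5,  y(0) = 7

General solution: y = 5/6 + Ce^(-6x)
Applying y(0) = 7: C = 7 - 5/6 = 37/6
Particular solution: y = 5/6 + (37/6)e^(-6x)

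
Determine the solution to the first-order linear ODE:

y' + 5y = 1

Using integrating factor method:

General solution: y = 1/5 + Ce^(-5x)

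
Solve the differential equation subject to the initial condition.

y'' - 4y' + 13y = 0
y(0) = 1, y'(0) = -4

General solution: y = e^(2x)(C₁cos(3x) + C₂sin(3x))
Complex roots r = 2 ± 3i
Applying ICs: C₁ = 1, C₂ = -2
Particular solution: y = e^(2x)(cos(3x) - 2sin(3x))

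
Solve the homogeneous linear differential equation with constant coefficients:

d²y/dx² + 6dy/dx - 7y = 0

Characteristic equation: r² + 6r - 7 = 0
Roots: r = 1, -7 (distinct real)
General solution: y = C₁e^x + C₂e^(-7x)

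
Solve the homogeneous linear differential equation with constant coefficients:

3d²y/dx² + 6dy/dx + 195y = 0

Characteristic equation: 3r² + 6r + 195 = 0
Divide by 3: r² + 2r + 65 = 0
Roots: r = -1 ± 8i (complex conjugates)
General solution: y = e^(-x)(C₁cos(8x) + C₂sin(8x))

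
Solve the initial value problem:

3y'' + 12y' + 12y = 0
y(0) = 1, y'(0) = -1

General solution: y = (C₁ + C₂x)e^(-2x)
Repeated root r = -2
Applying ICs: C₁ = 1, C₂ = 1
Particular solution: y = (1 + x)e^(-2x)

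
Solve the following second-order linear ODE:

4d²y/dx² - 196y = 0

Characteristic equation: 4r² - 196 = 0
Divide by 4: r² - 49 = 0
Roots: r = 7, -7 (distinct real)
General solution: y = C₁e^(7x) + C₂e^(-7x)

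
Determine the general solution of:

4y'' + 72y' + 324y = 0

Characteristic equation: 4r² + 72r + 324 = 0
Divide by 4: r² + 18r + 81 = 0
Factored: (r + 9)² = 0
Repeated root: r = -9
General solution: y = (C₁ + C₂x)e^(-9x)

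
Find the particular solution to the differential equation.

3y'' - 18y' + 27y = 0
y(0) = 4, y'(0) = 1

General solution: y = (C₁ + C₂x)e^(3x)
Repeated root r = 3
Applying ICs: C₁ = 4, C₂ = -11
Particular solution: y = (4 - 11x)e^(3x)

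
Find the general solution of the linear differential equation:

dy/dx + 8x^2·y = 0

Using integrating factor method:

General solution: y = Ce^(-8x^3/3)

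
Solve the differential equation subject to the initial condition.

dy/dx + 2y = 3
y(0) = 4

General solution: y = 3/2 + Ce^(-2x)
Applying y(0) = 4: C = 4 - 3/2 = 5/2
Particular solution: y = 3/2 + (5/2)e^(-2x)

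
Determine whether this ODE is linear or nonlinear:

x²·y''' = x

Linear (y and its derivatives appear to the first power only, no products of y terms)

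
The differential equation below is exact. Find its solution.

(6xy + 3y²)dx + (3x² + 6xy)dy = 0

Verify exactness: ∂M/∂y = ∂N/∂x ✓
Find F(x,y) such that ∂F/∂x = M, ∂F/∂y = N
Solution: 3x²y + 3xy² = C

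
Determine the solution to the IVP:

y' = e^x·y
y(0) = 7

General solution: y = Ce^(e^x)
Applying IC y(0) = 7:
Particular solution: y = 7e^(e^x - 1)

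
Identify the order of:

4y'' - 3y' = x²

The order is 2 (highest derivative is of order 2).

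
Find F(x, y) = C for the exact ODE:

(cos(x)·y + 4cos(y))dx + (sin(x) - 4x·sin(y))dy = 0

Verify exactness: ∂M/∂y = ∂N/∂x ✓
Find F(x,y) such that ∂F/∂x = M, ∂F/∂y = N
Solution: sin(x)·y + 4x·cos(y) = C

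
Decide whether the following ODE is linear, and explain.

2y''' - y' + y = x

Linear (y and its derivatives appear to the first power only, no products of y terms)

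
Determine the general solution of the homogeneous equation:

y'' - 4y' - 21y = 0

Characteristic equation: r² - 4r - 21 = 0
Roots: r = 7, -3 (distinct real)
General solution: y = C₁e^(7x) + C₂e^(-3x)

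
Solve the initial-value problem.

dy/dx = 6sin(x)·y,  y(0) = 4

General solution: y = Ce^(-6cos(x))
Applying IC y(0) = 4:
Particular solution: y = 4e^(6(1-cos(x)))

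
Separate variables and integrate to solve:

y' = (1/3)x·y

Separating variables and integrating:
ln|y| = x^2/6 + C

General solution: y = Ce^(x^2/6)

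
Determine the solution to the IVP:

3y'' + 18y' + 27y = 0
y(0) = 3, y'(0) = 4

General solution: y = (C₁ + C₂x)e^(-3x)
Repeated root r = -3
Applying ICs: C₁ = 3, C₂ = 13
Particular solution: y = (3 + 13x)e^(-3x)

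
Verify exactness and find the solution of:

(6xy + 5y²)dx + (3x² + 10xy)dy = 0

Verify exactness: ∂M/∂y = ∂N/∂x ✓
Find F(x,y) such that ∂F/∂x = M, ∂F/∂y = N
Solution: 3x²y + 5xy² = C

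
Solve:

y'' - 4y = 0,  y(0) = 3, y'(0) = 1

General solution: y = C₁e^(2x) + C₂e^(-2x)
Applying ICs: C₁ = 7/4, C₂ = 5/4
Particular solution: y = (7/4)e^(2x) + (5/4)e^(-2x)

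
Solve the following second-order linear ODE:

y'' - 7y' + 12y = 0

Characteristic equation: r² - 7r + 12 = 0
Roots: r = 3, 4 (distinct real)
General solution: y = C₁e^(3x) + C₂e^(4x)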